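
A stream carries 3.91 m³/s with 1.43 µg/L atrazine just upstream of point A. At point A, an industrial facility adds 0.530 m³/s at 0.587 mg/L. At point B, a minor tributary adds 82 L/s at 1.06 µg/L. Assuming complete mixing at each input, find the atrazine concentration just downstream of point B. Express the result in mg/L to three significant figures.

0.0701 mg/L

1.43 µg/L = 0.00143 mg/L.
After input A: C = (3.91·0.00143 + 0.53·0.587) / 4.44 = 0.07133 mg/L.
82 L/s = 0.082 m³/s.
1.06 µg/L = 0.00106 mg/L.
After input B: C = (4.44·0.07133 + 0.082·0.00106) / 4.522 = 0.07005 mg/L.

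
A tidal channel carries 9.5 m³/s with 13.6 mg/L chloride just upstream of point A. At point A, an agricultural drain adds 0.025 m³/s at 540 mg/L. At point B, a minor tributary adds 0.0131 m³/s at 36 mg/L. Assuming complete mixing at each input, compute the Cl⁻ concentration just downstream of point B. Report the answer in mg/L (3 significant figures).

15.0 mg/L

After input A: C = (9.5·13.6 + 0.025·540) / 9.525 = 14.98 mg/L.
After input B: C = (9.525·14.98 + 0.0131·36) / 9.538 = 15.01 mg/L.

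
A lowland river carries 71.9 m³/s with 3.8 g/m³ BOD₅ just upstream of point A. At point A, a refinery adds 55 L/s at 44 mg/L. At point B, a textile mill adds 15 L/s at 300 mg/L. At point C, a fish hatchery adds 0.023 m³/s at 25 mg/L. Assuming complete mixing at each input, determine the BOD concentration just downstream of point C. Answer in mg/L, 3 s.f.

55 L/s = 0.055 m³/s.
After input A: C = (71.9·3.8 + 0.055·44) / 71.96 = 3.831 mg/L.
15 L/s = 0.015 m³/s.
After input B: C = (71.96·3.831 + 0.015·300) / 71.97 = 3.892 mg/L.
After input C: C = (71.97·3.892 + 0.023·25) / 71.99 = 3.899 mg/L.

3.90 mg/L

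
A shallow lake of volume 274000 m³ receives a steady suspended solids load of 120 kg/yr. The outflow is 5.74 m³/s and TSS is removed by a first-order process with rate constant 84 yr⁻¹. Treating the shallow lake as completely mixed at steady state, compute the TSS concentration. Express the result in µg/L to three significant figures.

Outflow Q = 5.74 m³/s × 3.156e+07 s/yr = 1.811e+08 m³/yr.
Steady-state CSTR mass balance: W = Q·C + k·V·C, so C = W/(Q + kV).
Q + kV = 1.811e+08 + 84·274000 = 2.042e+08 m³/yr.
C = 120/2.042e+08 = 5.878e-07 kg/m³ = 0.0005878 mg/L = 0.5878 µg/L.

0.588 µg/L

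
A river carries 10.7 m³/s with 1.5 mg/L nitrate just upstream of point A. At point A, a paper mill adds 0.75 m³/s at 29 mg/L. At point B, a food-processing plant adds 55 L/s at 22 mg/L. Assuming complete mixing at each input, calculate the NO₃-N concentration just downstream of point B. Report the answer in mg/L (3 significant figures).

After input A: C = (10.7·1.5 + 0.75·29) / 11.45 = 3.301 mg/L.
55 L/s = 0.055 m³/s.
After input B: C = (11.45·3.301 + 0.055·22) / 11.5 = 3.391 mg/L.

3.39 mg/L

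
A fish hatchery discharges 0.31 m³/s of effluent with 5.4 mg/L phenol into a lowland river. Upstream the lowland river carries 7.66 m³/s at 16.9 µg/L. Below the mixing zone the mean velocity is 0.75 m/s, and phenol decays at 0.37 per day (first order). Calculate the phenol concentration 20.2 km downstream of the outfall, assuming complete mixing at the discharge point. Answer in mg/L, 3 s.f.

0.202 mg/L

16.9 µg/L = 0.0169 mg/L.
After complete mixing, C₀ = (0.31·5.4 + 7.66·0.0169) / 7.97 = 0.2263 mg/L.
Travel time t = 2.02e+04 m / 0.75 m/s = 2.693e+04 s = 0.3117 d.
C = 0.2263·exp(−0.37·0.3117) = 0.2263·0.8911 = 0.2016 mg/L.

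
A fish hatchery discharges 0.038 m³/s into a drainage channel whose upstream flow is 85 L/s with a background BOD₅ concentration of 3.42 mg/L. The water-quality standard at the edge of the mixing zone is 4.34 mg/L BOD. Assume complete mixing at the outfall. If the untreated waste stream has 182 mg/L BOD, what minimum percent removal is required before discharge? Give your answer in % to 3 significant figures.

85 L/s = 0.085 m³/s.
Mass balance: 4.34·0.123 = 0.038·Cₑ + 0.085·3.42.
Cₑ = (0.5338 − 0.2907) / 0.038 = 6.398 mg/L.
Required removal = 1 − 6.398/182 = 96.48 %.

96.5 %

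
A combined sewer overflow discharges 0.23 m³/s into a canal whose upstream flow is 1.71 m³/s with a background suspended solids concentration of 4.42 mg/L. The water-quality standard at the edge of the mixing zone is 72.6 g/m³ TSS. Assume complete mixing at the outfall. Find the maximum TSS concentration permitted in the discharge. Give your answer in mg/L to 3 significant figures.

580 mg/L

Mass balance: 72.6·1.94 = 0.23·Cₑ + 1.71·4.42.
Cₑ = (140.8 − 7.558) / 0.23 = 579.5 mg/L.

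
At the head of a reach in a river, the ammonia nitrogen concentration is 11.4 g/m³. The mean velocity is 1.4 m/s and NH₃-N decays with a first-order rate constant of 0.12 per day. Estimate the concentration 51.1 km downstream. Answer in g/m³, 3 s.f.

Travel time t = 51.1 km / 1.4 m/s = 5.11e+04/1.4 = 3.65e+04 s = 0.4225 d.
First-order decay: C = 11.4·exp(−0.12·0.4225) = 11.4·0.9506 = 10.84 g/m³.

10.8 g/m³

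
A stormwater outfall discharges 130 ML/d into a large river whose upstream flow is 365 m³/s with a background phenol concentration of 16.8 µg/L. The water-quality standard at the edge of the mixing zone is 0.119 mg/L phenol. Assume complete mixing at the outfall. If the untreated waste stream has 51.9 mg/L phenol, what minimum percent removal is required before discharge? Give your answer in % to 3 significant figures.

130 ML/d = 1.505 m³/s.
16.8 µg/L = 0.0168 mg/L.
Mass balance: 0.119·366.5 = 1.505·Cₑ + 365·0.0168.
Cₑ = (43.61 − 6.132) / 1.505 = 24.91 mg/L.
Required removal = 1 − 24.91/51.9 = 52 %.

52.0 %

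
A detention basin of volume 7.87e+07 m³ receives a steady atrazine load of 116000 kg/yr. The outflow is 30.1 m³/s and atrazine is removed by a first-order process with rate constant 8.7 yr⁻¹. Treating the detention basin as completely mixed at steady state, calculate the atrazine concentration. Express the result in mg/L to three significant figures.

0.0710 mg/L

Outflow Q = 30.1 m³/s × 3.156e+07 s/yr = 9.499e+08 m³/yr.
Steady-state CSTR mass balance: W = Q·C + k·V·C, so C = W/(Q + kV).
Q + kV = 9.499e+08 + 8.7·7.87e+07 = 1.635e+09 m³/yr.
C = 116000/1.635e+09 = 7.097e-05 kg/m³ = 0.07097 mg/L.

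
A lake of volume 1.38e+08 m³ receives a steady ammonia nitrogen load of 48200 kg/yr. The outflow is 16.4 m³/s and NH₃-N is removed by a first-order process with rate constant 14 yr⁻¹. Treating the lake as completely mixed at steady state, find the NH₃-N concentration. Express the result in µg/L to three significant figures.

Outflow Q = 16.4 m³/s × 3.156e+07 s/yr = 5.175e+08 m³/yr.
Steady-state CSTR mass balance: W = Q·C + k·V·C, so C = W/(Q + kV).
Q + kV = 5.175e+08 + 14·1.38e+08 = 2.45e+09 m³/yr.
C = 48200/2.45e+09 = 1.968e-05 kg/m³ = 0.01968 mg/L = 19.68 µg/L.

19.7 µg/L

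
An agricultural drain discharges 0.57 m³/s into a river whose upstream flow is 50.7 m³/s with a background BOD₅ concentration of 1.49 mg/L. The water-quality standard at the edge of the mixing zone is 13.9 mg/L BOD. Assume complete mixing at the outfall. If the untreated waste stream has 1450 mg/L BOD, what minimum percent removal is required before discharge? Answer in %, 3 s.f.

Mass balance: 13.9·51.27 = 0.57·Cₑ + 50.7·1.49.
Cₑ = (712.7 − 75.54) / 0.57 = 1118 mg/L.
Required removal = 1 − 1118/1450 = 22.91 %.

22.9 %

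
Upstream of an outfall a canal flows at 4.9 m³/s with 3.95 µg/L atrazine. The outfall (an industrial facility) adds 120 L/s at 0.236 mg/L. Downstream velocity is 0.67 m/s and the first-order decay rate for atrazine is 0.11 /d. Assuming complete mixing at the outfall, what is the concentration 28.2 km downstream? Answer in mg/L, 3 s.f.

0.00900 mg/L

120 L/s = 0.12 m³/s.
3.95 µg/L = 0.00395 mg/L.
After complete mixing, C₀ = (0.12·0.236 + 4.9·0.00395) / 5.02 = 0.009497 mg/L.
Travel time t = 2.82e+04 m / 0.67 m/s = 4.209e+04 s = 0.4871 d.
C = 0.009497·exp(−0.11·0.4871) = 0.009497·0.9478 = 0.009001 mg/L.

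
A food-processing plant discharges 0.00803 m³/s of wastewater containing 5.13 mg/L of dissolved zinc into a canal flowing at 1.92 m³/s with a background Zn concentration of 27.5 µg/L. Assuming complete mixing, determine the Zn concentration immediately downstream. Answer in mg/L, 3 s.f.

0.0488 mg/L

27.5 µg/L = 0.0275 mg/L.
Flow-weighted mixing gives C = (0.00803·5.13 + 1.92·0.0275) / (0.00803 + 1.92) = 0.09399/1.928 = 0.04875 mg/L.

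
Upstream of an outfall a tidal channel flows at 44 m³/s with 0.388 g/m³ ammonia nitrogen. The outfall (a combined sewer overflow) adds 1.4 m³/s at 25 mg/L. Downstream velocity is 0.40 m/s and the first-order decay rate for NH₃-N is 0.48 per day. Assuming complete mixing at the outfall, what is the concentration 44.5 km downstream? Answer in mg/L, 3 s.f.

After complete mixing, C₀ = (1.4·25 + 44·0.388) / 45.4 = 1.147 mg/L.
Travel time t = 4.45e+04 m / 0.40 m/s = 1.112e+05 s = 1.288 d.
C = 1.147·exp(−0.48·1.288) = 1.147·0.539 = 0.6182 mg/L.

0.618 mg/L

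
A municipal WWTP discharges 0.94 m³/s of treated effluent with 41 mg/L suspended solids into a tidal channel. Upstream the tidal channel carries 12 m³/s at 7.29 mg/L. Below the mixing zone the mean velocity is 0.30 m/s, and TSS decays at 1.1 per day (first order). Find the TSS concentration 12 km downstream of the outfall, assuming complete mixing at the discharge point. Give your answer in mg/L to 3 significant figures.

5.85 mg/L

After complete mixing, C₀ = (0.94·41 + 12·7.29) / 12.94 = 9.739 mg/L.
Travel time t = 1.2e+04 m / 0.30 m/s = 4e+04 s = 0.463 d.
C = 9.739·exp(−1.1·0.463) = 9.739·0.6009 = 5.852 mg/L.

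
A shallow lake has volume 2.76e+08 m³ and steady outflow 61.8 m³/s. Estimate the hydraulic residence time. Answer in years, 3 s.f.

0.142 yr

Q = 61.8 m³/s × 3.156e+07 s/yr = 1.95e+09 m³/yr.
Hydraulic residence time τ = V/Q = 2.76e+08/1.95e+09 = 0.1415 yr.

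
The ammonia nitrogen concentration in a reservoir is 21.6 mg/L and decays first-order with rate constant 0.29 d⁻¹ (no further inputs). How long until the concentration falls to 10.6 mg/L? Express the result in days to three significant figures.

t = ln(C₀/C)/k = ln(21.6/10.6)/0.29 = 0.7118/0.29 = 2.455 d.

2.45 d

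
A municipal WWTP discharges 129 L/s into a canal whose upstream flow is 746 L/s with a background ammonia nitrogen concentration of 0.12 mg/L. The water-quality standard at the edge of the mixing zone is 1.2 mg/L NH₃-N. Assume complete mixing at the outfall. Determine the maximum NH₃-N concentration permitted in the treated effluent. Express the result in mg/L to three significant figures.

7.45 mg/L

129 L/s = 0.129 m³/s.
746 L/s = 0.746 m³/s.
Mass balance: 1.2·0.875 = 0.129·Cₑ + 0.746·0.12.
Cₑ = (1.05 − 0.08952) / 0.129 = 7.446 mg/L.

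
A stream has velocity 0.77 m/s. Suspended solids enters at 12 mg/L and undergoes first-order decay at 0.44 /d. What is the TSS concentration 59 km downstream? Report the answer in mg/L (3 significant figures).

8.12 mg/L

Travel time t = 59 km / 0.77 m/s = 5.9e+04/0.77 = 7.662e+04 s = 0.8868 d.
First-order decay: C = 12·exp(−0.44·0.8868) = 12·0.6769 = 8.123 mg/L.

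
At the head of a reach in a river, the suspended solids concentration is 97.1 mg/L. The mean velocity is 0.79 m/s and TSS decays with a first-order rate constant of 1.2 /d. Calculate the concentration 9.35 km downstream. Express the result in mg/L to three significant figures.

82.4 mg/L

Travel time t = 9.35 km / 0.79 m/s = 9350/0.79 = 1.184e+04 s = 0.137 d.
First-order decay: C = 97.1·exp(−1.2·0.137) = 97.1·0.8484 = 82.38 mg/L.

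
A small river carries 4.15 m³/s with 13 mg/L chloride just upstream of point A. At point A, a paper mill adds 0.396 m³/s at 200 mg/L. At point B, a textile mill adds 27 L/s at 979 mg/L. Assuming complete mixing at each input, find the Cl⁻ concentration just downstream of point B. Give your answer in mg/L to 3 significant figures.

34.9 mg/L

After input A: C = (4.15·13 + 0.396·200) / 4.546 = 29.29 mg/L.
27 L/s = 0.027 m³/s.
After input B: C = (4.546·29.29 + 0.027·979) / 4.573 = 34.9 mg/L.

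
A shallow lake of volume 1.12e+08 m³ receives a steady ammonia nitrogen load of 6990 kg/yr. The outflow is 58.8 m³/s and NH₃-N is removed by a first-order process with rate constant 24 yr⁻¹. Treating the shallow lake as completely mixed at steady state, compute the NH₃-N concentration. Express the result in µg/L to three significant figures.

1.54 µg/L

Outflow Q = 58.8 m³/s × 3.156e+07 s/yr = 1.856e+09 m³/yr.
Steady-state CSTR mass balance: W = Q·C + k·V·C, so C = W/(Q + kV).
Q + kV = 1.856e+09 + 24·1.12e+08 = 4.544e+09 m³/yr.
C = 6990/4.544e+09 = 1.538e-06 kg/m³ = 0.001538 mg/L = 1.538 µg/L.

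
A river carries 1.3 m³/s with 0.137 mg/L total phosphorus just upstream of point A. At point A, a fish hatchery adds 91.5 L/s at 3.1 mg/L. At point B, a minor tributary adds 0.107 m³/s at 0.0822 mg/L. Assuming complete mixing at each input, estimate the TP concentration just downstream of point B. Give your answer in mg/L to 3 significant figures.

0.314 mg/L

91.5 L/s = 0.0915 m³/s.
After input A: C = (1.3·0.137 + 0.0915·3.1) / 1.391 = 0.3318 mg/L.
After input B: C = (1.391·0.3318 + 0.107·0.0822) / 1.498 = 0.314 mg/L.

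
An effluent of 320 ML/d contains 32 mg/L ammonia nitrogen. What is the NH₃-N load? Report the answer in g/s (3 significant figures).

320 ML/d = 3.704 m³/s.
Mass flux = Q·C = 3.704 m³/s × 32 g/m³ = 118.5 g/s.

119 g/s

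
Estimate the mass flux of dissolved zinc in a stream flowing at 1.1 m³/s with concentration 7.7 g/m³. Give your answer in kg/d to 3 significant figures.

Mass flux = Q·C = 1.1 m³/s × 7.7 g/m³ = 8.47 g/s.
= 8.47 g/s × 86.4 = 731.8 kg/d.

732 kg/d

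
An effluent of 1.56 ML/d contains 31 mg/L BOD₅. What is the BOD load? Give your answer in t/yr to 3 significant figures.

17.7 t/yr

1.56 ML/d = 0.01806 m³/s.
Mass flux = Q·C = 0.01806 m³/s × 31 g/m³ = 0.5597 g/s.
= 0.5597 g/s × 31.56 = 17.66 t/yr.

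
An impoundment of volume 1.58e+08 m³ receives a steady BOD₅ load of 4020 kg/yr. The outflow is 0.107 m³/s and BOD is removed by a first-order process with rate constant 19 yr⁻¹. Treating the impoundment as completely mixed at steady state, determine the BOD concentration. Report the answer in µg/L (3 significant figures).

1.34 µg/L

Outflow Q = 0.107 m³/s × 3.156e+07 s/yr = 3.377e+06 m³/yr.
Steady-state CSTR mass balance: W = Q·C + k·V·C, so C = W/(Q + kV).
Q + kV = 3.377e+06 + 19·1.58e+08 = 3.005e+09 m³/yr.
C = 4020/3.005e+09 = 1.338e-06 kg/m³ = 0.001338 mg/L = 1.338 µg/L.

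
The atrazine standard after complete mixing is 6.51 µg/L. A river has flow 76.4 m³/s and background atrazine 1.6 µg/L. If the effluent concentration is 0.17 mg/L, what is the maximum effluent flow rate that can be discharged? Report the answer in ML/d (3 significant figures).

198 ML/d

1.6 µg/L = 0.0016 mg/L.
6.51 µg/L = 0.00651 mg/L.
Mass balance at complete mixing: C_std·(Q_w + Q_r) = Q_w·C_e + Q_r·C_b.
Rearranging, Q_w = Q_r·(C_std − C_b)/(C_e − C_std) = 76.4·(0.00651 − 0.0016) / (0.17 − 0.00651) = 2.294 m³/s.
= 198.2 ML/d.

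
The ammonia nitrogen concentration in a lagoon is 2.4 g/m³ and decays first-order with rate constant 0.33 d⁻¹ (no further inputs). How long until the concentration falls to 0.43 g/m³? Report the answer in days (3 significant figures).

5.21 d

t = ln(C₀/C)/k = ln(2.4/0.43)/0.33 = 1.719/0.33 = 5.21 d.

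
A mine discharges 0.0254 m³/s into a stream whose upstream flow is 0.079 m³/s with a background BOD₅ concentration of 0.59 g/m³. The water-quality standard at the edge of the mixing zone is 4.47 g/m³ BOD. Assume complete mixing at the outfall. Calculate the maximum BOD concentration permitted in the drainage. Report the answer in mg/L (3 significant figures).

16.5 mg/L

Mass balance: 4.47·0.1044 = 0.0254·Cₑ + 0.079·0.59.
Cₑ = (0.4667 − 0.04661) / 0.0254 = 16.54 mg/L.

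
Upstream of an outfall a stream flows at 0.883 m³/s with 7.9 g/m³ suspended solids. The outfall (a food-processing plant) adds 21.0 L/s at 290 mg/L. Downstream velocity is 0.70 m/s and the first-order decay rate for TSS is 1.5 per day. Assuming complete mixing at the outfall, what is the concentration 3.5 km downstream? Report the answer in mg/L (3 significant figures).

13.3 mg/L

21.0 L/s = 0.021 m³/s.
After complete mixing, C₀ = (0.021·290 + 0.883·7.9) / 0.904 = 14.45 mg/L.
Travel time t = 3500 m / 0.70 m/s = 5000 s = 0.05787 d.
C = 14.45·exp(−1.5·0.05787) = 14.45·0.9169 = 13.25 mg/L.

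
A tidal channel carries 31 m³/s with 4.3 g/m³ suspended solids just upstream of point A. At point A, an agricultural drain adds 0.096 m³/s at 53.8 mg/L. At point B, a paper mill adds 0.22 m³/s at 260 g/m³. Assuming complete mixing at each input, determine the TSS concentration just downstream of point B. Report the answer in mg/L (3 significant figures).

After input A: C = (31·4.3 + 0.096·53.8) / 31.1 = 4.453 mg/L.
After input B: C = (31.1·4.453 + 0.22·260) / 31.32 = 6.248 mg/L.

6.25 mg/L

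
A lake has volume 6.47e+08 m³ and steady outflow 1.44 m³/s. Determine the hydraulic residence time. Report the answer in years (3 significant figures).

14.2 yr

Q = 1.44 m³/s × 3.156e+07 s/yr = 4.544e+07 m³/yr.
Hydraulic residence time τ = V/Q = 6.47e+08/4.544e+07 = 14.24 yr.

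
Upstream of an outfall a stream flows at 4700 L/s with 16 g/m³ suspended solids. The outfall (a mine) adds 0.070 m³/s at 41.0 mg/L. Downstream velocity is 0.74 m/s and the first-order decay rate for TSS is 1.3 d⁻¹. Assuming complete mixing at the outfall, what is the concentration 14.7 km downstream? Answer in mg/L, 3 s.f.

12.1 mg/L

4700 L/s = 4.7 m³/s.
After complete mixing, C₀ = (0.07·41 + 4.7·16) / 4.77 = 16.37 mg/L.
Travel time t = 1.47e+04 m / 0.74 m/s = 1.986e+04 s = 0.2299 d.
C = 16.37·exp(−1.3·0.2299) = 16.37·0.7416 = 12.14 mg/L.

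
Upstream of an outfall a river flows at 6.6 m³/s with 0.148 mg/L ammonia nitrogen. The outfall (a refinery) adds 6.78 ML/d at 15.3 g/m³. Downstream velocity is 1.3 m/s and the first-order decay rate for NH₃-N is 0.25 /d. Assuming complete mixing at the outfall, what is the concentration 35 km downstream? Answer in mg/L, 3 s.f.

0.302 mg/L

6.78 ML/d = 0.07847 m³/s.
After complete mixing, C₀ = (0.07847·15.3 + 6.6·0.148) / 6.678 = 0.326 mg/L.
Travel time t = 3.5e+04 m / 1.3 m/s = 2.692e+04 s = 0.3116 d.
C = 0.326·exp(−0.25·0.3116) = 0.326·0.9251 = 0.3016 mg/L.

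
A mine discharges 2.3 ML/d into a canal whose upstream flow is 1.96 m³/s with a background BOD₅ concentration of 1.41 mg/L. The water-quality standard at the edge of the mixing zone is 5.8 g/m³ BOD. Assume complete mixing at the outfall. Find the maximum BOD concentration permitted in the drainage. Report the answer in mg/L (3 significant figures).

2.3 ML/d = 0.02662 m³/s.
Mass balance: 5.8·1.987 = 0.02662·Cₑ + 1.96·1.41.
Cₑ = (11.52 − 2.764) / 0.02662 = 329 mg/L.

329 mg/L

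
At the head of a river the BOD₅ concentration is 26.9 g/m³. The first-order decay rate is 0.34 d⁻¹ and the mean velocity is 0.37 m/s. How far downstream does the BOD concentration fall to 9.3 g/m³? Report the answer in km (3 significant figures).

99.9 km

From C = C₀·e^(−kt), t = ln(C₀/C)/k = ln(26.9/9.3)/0.34 = 1.062/0.34 = 3.124 d.
Distance = v·t = 0.37 m/s × 2.699e+05 s = 9.986e+04 m = 99.86 km.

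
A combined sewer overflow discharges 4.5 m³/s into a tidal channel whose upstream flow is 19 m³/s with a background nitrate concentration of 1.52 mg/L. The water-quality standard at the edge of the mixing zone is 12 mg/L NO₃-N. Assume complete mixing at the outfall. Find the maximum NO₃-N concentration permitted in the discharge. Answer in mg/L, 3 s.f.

56.2 mg/L

Mass balance: 12·23.5 = 4.5·Cₑ + 19·1.52.
Cₑ = (282 − 28.88) / 4.5 = 56.25 mg/L.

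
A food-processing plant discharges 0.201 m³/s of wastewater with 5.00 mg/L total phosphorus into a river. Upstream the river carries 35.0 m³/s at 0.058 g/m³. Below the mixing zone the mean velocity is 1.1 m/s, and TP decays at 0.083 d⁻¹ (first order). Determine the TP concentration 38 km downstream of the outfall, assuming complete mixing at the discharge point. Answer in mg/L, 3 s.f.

0.0834 mg/L

After complete mixing, C₀ = (0.201·5 + 35·0.058) / 35.2 = 0.08622 mg/L.
Travel time t = 3.8e+04 m / 1.1 m/s = 3.455e+04 s = 0.3998 d.
C = 0.08622·exp(−0.083·0.3998) = 0.08622·0.9674 = 0.0834 mg/L.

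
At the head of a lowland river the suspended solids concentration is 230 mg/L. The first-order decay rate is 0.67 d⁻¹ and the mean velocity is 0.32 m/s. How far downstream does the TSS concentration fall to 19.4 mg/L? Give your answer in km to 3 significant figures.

102 km

From C = C₀·e^(−kt), t = ln(C₀/C)/k = ln(230/19.4)/0.67 = 2.473/0.67 = 3.691 d.
Distance = v·t = 0.32 m/s × 3.189e+05 s = 1.02e+05 m = 102 km.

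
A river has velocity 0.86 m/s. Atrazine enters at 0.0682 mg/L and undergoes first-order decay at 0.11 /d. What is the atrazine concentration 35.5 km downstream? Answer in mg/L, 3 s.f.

0.0647 mg/L

Travel time t = 35.5 km / 0.86 m/s = 3.55e+04/0.86 = 4.128e+04 s = 0.4778 d.
First-order decay: C = 0.0682·exp(−0.11·0.4778) = 0.0682·0.9488 = 0.06471 mg/L.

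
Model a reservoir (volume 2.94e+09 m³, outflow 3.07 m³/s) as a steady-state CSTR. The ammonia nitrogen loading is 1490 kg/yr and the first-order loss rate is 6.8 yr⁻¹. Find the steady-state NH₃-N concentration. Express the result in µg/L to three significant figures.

Outflow Q = 3.07 m³/s × 3.156e+07 s/yr = 9.688e+07 m³/yr.
Steady-state CSTR mass balance: W = Q·C + k·V·C, so C = W/(Q + kV).
Q + kV = 9.688e+07 + 6.8·2.94e+09 = 2.009e+10 m³/yr.
C = 1490/2.009e+10 = 7.417e-08 kg/m³ = 7.417e-05 mg/L = 0.07417 µg/L.

0.0742 µg/L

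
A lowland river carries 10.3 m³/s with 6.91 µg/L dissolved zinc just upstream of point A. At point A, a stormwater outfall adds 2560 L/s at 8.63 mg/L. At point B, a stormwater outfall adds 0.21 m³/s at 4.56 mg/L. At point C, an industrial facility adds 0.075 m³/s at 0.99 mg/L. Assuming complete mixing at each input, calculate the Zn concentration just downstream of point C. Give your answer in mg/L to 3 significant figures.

6.91 µg/L = 0.00691 mg/L.
2560 L/s = 2.56 m³/s.
After input A: C = (10.3·0.00691 + 2.56·8.63) / 12.86 = 1.723 mg/L.
After input B: C = (12.86·1.723 + 0.21·4.56) / 13.07 = 1.769 mg/L.
After input C: C = (13.07·1.769 + 0.075·0.99) / 13.15 = 1.765 mg/L.

1.76 mg/L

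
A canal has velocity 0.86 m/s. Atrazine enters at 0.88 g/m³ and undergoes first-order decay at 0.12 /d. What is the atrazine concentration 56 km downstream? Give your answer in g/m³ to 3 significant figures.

0.804 g/m³

Travel time t = 56 km / 0.86 m/s = 5.6e+04/0.86 = 6.512e+04 s = 0.7537 d.
First-order decay: C = 0.88·exp(−0.12·0.7537) = 0.88·0.9135 = 0.8039 g/m³.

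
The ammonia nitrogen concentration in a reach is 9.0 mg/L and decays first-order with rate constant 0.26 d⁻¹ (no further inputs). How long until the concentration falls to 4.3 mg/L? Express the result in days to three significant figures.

2.84 d

t = ln(C₀/C)/k = ln(9.0/4.3)/0.26 = 0.7386/0.26 = 2.841 d.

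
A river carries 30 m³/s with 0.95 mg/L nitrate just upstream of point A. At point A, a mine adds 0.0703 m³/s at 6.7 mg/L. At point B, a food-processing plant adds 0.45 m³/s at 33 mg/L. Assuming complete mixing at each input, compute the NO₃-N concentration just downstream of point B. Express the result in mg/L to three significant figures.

1.44 mg/L

After input A: C = (30·0.95 + 0.0703·6.7) / 30.07 = 0.9634 mg/L.
After input B: C = (30.07·0.9634 + 0.45·33) / 30.52 = 1.436 mg/L.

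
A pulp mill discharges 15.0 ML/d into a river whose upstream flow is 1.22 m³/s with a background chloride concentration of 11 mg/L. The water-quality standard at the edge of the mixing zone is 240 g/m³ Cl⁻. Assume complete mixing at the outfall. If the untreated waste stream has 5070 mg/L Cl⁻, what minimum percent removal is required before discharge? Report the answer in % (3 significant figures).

15.0 ML/d = 0.1736 m³/s.
Mass balance: 240·1.394 = 0.1736·Cₑ + 1.22·11.
Cₑ = (334.5 − 13.42) / 0.1736 = 1849 mg/L.
Required removal = 1 − 1849/5070 = 63.53 %.

63.5 %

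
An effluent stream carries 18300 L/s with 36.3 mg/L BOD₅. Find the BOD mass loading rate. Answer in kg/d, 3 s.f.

18300 L/s = 18.3 m³/s.
Mass flux = Q·C = 18.3 m³/s × 36.3 g/m³ = 664.3 g/s.
= 664.3 g/s × 86.4 = 5.739e+04 kg/d.

57400 kg/d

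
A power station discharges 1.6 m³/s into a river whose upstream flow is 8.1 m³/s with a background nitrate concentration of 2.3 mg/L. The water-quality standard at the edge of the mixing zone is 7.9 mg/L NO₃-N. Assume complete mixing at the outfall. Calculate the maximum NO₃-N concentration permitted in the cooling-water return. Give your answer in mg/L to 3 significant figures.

36.2 mg/L

Mass balance: 7.9·9.7 = 1.6·Cₑ + 8.1·2.3.
Cₑ = (76.63 − 18.63) / 1.6 = 36.25 mg/L.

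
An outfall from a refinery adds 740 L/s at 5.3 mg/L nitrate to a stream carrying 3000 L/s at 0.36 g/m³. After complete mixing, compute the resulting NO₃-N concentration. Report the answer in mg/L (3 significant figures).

740 L/s = 0.74 m³/s.
3000 L/s = 3 m³/s.
Conservation of mass across the mixing zone: C = (0.74·5.3 + 3·0.36) / (0.74 + 3) = 5.002/3.74 = 1.337 mg/L.

1.34 mg/L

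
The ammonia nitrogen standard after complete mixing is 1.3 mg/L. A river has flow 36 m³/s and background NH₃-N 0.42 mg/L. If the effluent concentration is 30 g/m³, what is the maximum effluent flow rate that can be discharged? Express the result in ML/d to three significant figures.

Mass balance at complete mixing: C_std·(Q_w + Q_r) = Q_w·C_e + Q_r·C_b.
Rearranging, Q_w = Q_r·(C_std − C_b)/(C_e − C_std) = 36·(1.3 − 0.42) / (30 − 1.3) = 1.104 m³/s.
= 95.37 ML/d.

95.4 ML/d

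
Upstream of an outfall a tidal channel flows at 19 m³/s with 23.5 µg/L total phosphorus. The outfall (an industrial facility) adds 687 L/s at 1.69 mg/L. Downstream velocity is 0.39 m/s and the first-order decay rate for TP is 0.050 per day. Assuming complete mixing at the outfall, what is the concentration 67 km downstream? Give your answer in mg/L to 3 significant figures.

0.0739 mg/L

687 L/s = 0.687 m³/s.
23.5 µg/L = 0.0235 mg/L.
After complete mixing, C₀ = (0.687·1.69 + 19·0.0235) / 19.69 = 0.08165 mg/L.
Travel time t = 6.7e+04 m / 0.39 m/s = 1.718e+05 s = 1.988 d.
C = 0.08165·exp(−0.050·1.988) = 0.08165·0.9054 = 0.07393 mg/L.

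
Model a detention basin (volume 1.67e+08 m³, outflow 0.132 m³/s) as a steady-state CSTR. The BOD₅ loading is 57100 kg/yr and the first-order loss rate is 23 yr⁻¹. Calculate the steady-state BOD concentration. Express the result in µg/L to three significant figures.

Outflow Q = 0.132 m³/s × 3.156e+07 s/yr = 4.166e+06 m³/yr.
Steady-state CSTR mass balance: W = Q·C + k·V·C, so C = W/(Q + kV).
Q + kV = 4.166e+06 + 23·1.67e+08 = 3.845e+09 m³/yr.
C = 57100/3.845e+09 = 1.485e-05 kg/m³ = 0.01485 mg/L = 14.85 µg/L.

14.8 µg/L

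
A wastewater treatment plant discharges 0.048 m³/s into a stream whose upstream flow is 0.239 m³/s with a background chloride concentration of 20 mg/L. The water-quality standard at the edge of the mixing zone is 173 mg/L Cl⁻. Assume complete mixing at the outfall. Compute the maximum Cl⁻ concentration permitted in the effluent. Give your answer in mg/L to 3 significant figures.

935 mg/L

Mass balance: 173·0.287 = 0.048·Cₑ + 0.239·20.
Cₑ = (49.65 − 4.78) / 0.048 = 934.8 mg/L.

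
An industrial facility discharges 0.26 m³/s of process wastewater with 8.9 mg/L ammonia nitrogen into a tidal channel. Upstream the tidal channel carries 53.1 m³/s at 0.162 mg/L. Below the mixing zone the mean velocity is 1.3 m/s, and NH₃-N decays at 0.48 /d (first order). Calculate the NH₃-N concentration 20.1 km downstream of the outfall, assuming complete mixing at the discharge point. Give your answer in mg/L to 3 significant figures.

0.188 mg/L

After complete mixing, C₀ = (0.26·8.9 + 53.1·0.162) / 53.36 = 0.2046 mg/L.
Travel time t = 2.01e+04 m / 1.3 m/s = 1.546e+04 s = 0.179 d.
C = 0.2046·exp(−0.48·0.179) = 0.2046·0.9177 = 0.1877 mg/L.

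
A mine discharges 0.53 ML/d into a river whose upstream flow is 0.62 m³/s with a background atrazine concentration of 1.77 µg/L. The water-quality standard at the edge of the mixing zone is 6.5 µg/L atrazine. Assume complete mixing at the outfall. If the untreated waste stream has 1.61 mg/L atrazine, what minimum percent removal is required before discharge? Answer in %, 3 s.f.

0.53 ML/d = 0.006134 m³/s.
1.77 µg/L = 0.00177 mg/L.
6.5 µg/L = 0.0065 mg/L.
Mass balance: 0.0065·0.6261 = 0.006134·Cₑ + 0.62·0.00177.
Cₑ = (0.00407 − 0.001097) / 0.006134 = 0.4846 mg/L.
Required removal = 1 − 0.4846/1.61 = 69.9 %.

69.9 %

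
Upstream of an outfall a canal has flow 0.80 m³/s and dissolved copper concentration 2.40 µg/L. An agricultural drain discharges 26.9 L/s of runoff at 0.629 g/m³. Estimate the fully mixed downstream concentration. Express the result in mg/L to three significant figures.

26.9 L/s = 0.0269 m³/s.
2.40 µg/L = 0.0024 mg/L.
Flow-weighted mixing gives C = (0.0269·0.629 + 0.8·0.0024) / (0.0269 + 0.8) = 0.01884/0.8269 = 0.02278 mg/L.

0.0228 mg/L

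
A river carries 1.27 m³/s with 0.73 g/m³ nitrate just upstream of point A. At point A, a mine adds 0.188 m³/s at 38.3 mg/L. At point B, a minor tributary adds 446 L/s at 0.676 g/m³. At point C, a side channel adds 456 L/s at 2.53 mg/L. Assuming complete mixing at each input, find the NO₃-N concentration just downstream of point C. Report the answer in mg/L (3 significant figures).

4.06 mg/L

After input A: C = (1.27·0.73 + 0.188·38.3) / 1.458 = 5.574 mg/L.
446 L/s = 0.446 m³/s.
After input B: C = (1.458·5.574 + 0.446·0.676) / 1.904 = 4.427 mg/L.
456 L/s = 0.456 m³/s.
After input C: C = (1.904·4.427 + 0.456·2.53) / 2.36 = 4.06 mg/L.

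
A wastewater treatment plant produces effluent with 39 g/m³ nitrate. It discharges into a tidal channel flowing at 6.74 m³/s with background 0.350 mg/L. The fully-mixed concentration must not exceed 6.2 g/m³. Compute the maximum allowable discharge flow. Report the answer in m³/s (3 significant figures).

Mass balance at complete mixing: C_std·(Q_w + Q_r) = Q_w·C_e + Q_r·C_b.
Rearranging, Q_w = Q_r·(C_std − C_b)/(C_e − C_std) = 6.74·(6.2 − 0.35) / (39 − 6.2) = 1.202 m³/s.

1.20 m³/s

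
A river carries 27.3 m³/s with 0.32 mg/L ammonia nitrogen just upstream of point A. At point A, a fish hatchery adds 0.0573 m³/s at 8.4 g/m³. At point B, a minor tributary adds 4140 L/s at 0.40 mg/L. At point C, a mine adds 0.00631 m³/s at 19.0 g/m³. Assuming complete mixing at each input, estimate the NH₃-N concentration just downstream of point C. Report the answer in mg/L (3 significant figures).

After input A: C = (27.3·0.32 + 0.0573·8.4) / 27.36 = 0.3369 mg/L.
4140 L/s = 4.14 m³/s.
After input B: C = (27.36·0.3369 + 4.14·0.4) / 31.5 = 0.3452 mg/L.
After input C: C = (31.5·0.3452 + 0.00631·19) / 31.5 = 0.349 mg/L.

0.349 mg/L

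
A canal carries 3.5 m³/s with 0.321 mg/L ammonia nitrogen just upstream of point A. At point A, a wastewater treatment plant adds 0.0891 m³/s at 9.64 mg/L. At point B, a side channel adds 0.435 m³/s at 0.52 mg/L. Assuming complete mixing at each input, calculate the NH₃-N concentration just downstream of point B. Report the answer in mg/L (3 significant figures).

0.549 mg/L

After input A: C = (3.5·0.321 + 0.0891·9.64) / 3.589 = 0.5523 mg/L.
After input B: C = (3.589·0.5523 + 0.435·0.52) / 4.024 = 0.5488 mg/L.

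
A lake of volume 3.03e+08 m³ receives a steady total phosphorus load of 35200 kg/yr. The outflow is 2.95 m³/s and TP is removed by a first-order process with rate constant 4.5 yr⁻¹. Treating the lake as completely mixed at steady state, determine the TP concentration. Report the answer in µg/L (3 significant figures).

24.2 µg/L

Outflow Q = 2.95 m³/s × 3.156e+07 s/yr = 9.309e+07 m³/yr.
Steady-state CSTR mass balance: W = Q·C + k·V·C, so C = W/(Q + kV).
Q + kV = 9.309e+07 + 4.5·3.03e+08 = 1.457e+09 m³/yr.
C = 35200/1.457e+09 = 2.417e-05 kg/m³ = 0.02417 mg/L = 24.17 µg/L.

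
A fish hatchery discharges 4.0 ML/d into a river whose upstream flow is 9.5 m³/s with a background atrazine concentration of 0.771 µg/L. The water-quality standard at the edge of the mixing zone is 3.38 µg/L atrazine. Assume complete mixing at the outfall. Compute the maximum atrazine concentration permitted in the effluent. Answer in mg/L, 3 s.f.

4.0 ML/d = 0.0463 m³/s.
0.771 µg/L = 0.000771 mg/L.
3.38 µg/L = 0.00338 mg/L.
Mass balance: 0.00338·9.546 = 0.0463·Cₑ + 9.5·0.000771.
Cₑ = (0.03227 − 0.007324) / 0.0463 = 0.5387 mg/L.

0.539 mg/L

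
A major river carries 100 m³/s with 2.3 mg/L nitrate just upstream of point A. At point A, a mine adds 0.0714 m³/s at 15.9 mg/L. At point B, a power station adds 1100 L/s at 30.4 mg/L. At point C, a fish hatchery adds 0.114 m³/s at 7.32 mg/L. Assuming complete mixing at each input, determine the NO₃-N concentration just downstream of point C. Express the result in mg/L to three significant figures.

After input A: C = (100·2.3 + 0.0714·15.9) / 100.1 = 2.31 mg/L.
1100 L/s = 1.1 m³/s.
After input B: C = (100.1·2.31 + 1.1·30.4) / 101.2 = 2.615 mg/L.
After input C: C = (101.2·2.615 + 0.114·7.32) / 101.3 = 2.62 mg/L.

2.62 mg/L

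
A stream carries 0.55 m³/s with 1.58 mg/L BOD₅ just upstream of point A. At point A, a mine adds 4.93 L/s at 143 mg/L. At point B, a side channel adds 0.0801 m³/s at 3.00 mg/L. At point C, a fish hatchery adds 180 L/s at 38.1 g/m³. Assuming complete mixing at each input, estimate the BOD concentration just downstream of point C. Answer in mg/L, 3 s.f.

4.93 L/s = 0.00493 m³/s.
After input A: C = (0.55·1.58 + 0.00493·143) / 0.5549 = 2.836 mg/L.
After input B: C = (0.5549·2.836 + 0.0801·3) / 0.635 = 2.857 mg/L.
180 L/s = 0.18 m³/s.
After input C: C = (0.635·2.857 + 0.18·38.1) / 0.815 = 10.64 mg/L.

10.6 mg/L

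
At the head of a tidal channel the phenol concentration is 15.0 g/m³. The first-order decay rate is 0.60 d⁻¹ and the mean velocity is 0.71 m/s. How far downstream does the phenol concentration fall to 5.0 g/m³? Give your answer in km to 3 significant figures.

From C = C₀·e^(−kt), t = ln(C₀/C)/k = ln(15.0/5.0)/0.60 = 1.099/0.60 = 1.831 d.
Distance = v·t = 0.71 m/s × 1.582e+05 s = 1.123e+05 m = 112.3 km.

112 km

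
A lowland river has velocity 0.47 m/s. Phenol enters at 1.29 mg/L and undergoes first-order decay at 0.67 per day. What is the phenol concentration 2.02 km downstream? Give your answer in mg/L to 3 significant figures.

Travel time t = 2.02 km / 0.47 m/s = 2020/0.47 = 4298 s = 0.04974 d.
First-order decay: C = 1.29·exp(−0.67·0.04974) = 1.29·0.9672 = 1.248 mg/L.

1.25 mg/L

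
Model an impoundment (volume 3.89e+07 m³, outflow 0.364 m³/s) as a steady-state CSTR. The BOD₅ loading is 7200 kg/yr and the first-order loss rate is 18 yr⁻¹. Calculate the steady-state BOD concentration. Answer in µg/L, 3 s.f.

Outflow Q = 0.364 m³/s × 3.156e+07 s/yr = 1.149e+07 m³/yr.
Steady-state CSTR mass balance: W = Q·C + k·V·C, so C = W/(Q + kV).
Q + kV = 1.149e+07 + 18·3.89e+07 = 7.117e+08 m³/yr.
C = 7200/7.117e+08 = 1.012e-05 kg/m³ = 0.01012 mg/L = 10.12 µg/L.

10.1 µg/L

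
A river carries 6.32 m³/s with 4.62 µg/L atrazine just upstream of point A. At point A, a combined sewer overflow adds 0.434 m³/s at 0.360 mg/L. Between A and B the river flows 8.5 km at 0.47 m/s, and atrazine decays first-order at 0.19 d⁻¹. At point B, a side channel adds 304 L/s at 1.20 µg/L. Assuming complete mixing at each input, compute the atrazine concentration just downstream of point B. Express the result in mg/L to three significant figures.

4.62 µg/L = 0.00462 mg/L.
After input A: C = (6.32·0.00462 + 0.434·0.36) / 6.754 = 0.02746 mg/L.
Over the 8.5 km reach to input B (t = 1.809e+04 s = 0.2093 d), decay gives C = 0.02746·exp(−0.19·0.2093) = 0.02639 mg/L.
304 L/s = 0.304 m³/s.
1.20 µg/L = 0.0012 mg/L.
After input B: C = (6.754·0.02639 + 0.304·0.0012) / 7.058 = 0.0253 mg/L.

0.0253 mg/L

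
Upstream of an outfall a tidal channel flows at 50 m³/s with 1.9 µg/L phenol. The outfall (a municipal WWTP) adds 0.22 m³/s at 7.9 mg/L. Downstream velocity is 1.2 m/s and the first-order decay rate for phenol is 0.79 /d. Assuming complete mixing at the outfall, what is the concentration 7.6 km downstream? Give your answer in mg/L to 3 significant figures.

1.9 µg/L = 0.0019 mg/L.
After complete mixing, C₀ = (0.22·7.9 + 50·0.0019) / 50.22 = 0.0365 mg/L.
Travel time t = 7600 m / 1.2 m/s = 6333 s = 0.0733 d.
C = 0.0365·exp(−0.79·0.0733) = 0.0365·0.9437 = 0.03445 mg/L.

0.0344 mg/L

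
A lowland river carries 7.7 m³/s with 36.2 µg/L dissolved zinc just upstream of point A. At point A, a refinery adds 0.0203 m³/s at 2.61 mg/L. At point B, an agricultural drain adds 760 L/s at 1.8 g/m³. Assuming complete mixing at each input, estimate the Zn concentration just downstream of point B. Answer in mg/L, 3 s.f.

36.2 µg/L = 0.0362 mg/L.
After input A: C = (7.7·0.0362 + 0.0203·2.61) / 7.72 = 0.04297 mg/L.
760 L/s = 0.76 m³/s.
After input B: C = (7.72·0.04297 + 0.76·1.8) / 8.48 = 0.2004 mg/L.

0.200 mg/L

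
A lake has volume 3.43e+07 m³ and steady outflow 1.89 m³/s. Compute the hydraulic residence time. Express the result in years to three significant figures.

Q = 1.89 m³/s × 3.156e+07 s/yr = 5.964e+07 m³/yr.
Hydraulic residence time τ = V/Q = 3.43e+07/5.964e+07 = 0.5751 yr.

0.575 yr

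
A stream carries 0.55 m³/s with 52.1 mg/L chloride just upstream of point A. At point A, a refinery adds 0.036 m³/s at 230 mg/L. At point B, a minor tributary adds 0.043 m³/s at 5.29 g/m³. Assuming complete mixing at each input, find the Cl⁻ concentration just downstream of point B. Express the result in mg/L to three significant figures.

After input A: C = (0.55·52.1 + 0.036·230) / 0.586 = 63.03 mg/L.
After input B: C = (0.586·63.03 + 0.043·5.29) / 0.629 = 59.08 mg/L.

59.1 mg/L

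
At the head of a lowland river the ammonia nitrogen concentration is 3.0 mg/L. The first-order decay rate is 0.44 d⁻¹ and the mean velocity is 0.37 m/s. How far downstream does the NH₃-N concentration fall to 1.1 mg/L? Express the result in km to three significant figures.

72.9 km

From C = C₀·e^(−kt), t = ln(C₀/C)/k = ln(3.0/1.1)/0.44 = 1.003/0.44 = 2.28 d.
Distance = v·t = 0.37 m/s × 1.97e+05 s = 7.289e+04 m = 72.89 km.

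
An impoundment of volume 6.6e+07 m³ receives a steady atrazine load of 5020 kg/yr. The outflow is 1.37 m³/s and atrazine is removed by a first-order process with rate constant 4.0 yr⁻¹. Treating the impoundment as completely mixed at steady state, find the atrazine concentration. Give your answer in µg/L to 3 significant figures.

Outflow Q = 1.37 m³/s × 3.156e+07 s/yr = 4.323e+07 m³/yr.
Steady-state CSTR mass balance: W = Q·C + k·V·C, so C = W/(Q + kV).
Q + kV = 4.323e+07 + 4.0·6.6e+07 = 3.072e+08 m³/yr.
C = 5020/3.072e+08 = 1.634e-05 kg/m³ = 0.01634 mg/L = 16.34 µg/L.

16.3 µg/L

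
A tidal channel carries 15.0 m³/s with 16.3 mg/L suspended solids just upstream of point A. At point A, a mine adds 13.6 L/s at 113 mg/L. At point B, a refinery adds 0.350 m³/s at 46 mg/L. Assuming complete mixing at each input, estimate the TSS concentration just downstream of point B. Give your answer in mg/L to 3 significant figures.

13.6 L/s = 0.0136 m³/s.
After input A: C = (15·16.3 + 0.0136·113) / 15.01 = 16.39 mg/L.
After input B: C = (15.01·16.39 + 0.35·46) / 15.36 = 17.06 mg/L.

17.1 mg/L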